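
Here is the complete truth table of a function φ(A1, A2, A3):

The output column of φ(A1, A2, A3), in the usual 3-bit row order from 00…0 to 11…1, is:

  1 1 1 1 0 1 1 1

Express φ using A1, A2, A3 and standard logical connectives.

Only row (1,0,0) gives 0. So φ is 1 everywhere except there — the complement of the minterm A1·¬A2·¬A3.

φ(A1, A2, A3) = ((A1 · A2') · A3')'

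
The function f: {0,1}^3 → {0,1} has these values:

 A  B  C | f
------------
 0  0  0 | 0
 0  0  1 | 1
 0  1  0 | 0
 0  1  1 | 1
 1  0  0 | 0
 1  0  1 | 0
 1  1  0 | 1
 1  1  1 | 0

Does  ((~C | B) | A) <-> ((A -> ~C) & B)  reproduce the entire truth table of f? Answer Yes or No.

No

Check the formula against f row by row:
  A=0, B=0, C=0: formula gives 0, f = 0 ✓
  A=0, B=0, C=1: formula gives 1, f = 1 ✓
  A=0, B=1, C=0: formula gives 1, but f = 0 ✗
Since they disagree at (0,1,0), the expression is not a correct formula for f.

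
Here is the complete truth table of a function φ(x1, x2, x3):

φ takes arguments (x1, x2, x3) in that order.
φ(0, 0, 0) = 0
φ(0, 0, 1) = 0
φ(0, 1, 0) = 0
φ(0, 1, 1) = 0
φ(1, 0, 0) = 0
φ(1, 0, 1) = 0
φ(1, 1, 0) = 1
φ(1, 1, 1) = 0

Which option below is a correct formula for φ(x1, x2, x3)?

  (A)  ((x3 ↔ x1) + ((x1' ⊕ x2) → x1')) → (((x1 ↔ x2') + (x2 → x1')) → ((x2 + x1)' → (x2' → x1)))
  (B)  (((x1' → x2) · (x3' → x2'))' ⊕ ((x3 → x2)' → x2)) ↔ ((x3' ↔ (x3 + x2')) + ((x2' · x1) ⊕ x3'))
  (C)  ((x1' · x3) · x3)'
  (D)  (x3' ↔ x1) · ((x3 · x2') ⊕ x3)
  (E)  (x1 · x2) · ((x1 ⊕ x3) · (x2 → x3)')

(A) fails at (0,1,0): the formula yields 1, φ is 0.
(B) fails at (1,0,0): the formula yields 1, φ is 0.
(C) fails at (0,0,0): the formula yields 1, φ is 0.
(D) fails at (0,1,1): the formula yields 1, φ is 0.
(E) is the remaining candidate, and it agrees with φ on all 8 inputs.

E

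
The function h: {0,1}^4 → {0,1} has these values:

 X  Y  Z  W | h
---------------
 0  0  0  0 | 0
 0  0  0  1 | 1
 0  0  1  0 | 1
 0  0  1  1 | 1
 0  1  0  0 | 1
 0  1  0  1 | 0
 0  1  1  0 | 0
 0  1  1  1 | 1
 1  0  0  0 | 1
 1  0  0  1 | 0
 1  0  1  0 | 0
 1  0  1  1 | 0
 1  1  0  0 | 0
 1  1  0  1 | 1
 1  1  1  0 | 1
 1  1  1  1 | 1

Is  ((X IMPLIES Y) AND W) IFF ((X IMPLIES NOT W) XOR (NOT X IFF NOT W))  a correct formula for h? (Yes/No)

Check the formula against h row by row:
  X=0, Y=0, Z=0, W=0: formula gives 1, but h = 0 ✗
Row (0,0,0,0) is a counterexample, so the formula is not equivalent to h.

No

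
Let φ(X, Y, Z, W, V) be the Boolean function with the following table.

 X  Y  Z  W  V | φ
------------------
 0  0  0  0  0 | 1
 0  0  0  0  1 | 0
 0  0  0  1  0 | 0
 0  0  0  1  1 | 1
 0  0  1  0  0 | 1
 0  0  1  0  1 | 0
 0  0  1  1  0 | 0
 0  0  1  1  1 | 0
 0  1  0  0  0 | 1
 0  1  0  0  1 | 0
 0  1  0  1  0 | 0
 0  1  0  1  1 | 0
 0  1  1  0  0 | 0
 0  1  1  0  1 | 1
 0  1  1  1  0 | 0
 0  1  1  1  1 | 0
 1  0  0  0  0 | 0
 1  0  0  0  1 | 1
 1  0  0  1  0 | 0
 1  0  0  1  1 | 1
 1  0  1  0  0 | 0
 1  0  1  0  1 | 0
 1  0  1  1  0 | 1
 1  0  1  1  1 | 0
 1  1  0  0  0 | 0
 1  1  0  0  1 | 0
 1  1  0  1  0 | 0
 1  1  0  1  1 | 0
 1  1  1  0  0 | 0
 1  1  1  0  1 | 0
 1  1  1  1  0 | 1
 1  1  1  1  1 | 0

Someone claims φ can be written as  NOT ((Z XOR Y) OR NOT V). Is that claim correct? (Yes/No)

No

Test each input against both φ and the formula:
  X=0, Y=0, Z=0, W=0, V=0: formula gives 0, but φ = 1 ✗
A single disagreement suffices: at (0,0,0,0,0) they differ, so the formula does not compute φ.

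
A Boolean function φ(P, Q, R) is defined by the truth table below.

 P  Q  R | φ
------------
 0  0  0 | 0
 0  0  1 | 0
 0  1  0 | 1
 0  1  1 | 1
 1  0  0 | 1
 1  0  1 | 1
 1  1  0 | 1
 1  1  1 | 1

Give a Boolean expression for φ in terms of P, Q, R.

The 0-rows are (0,0,0), (0,0,1). Take each as a conjunction (¬P·¬Q·¬R, ¬P·¬Q·R), form their disjunction, and complement — that gives a formula that is 1 everywhere φ is.

φ(P, Q, R) = ~(((~P & ~Q) & ~R) | ((~P & ~Q) & R))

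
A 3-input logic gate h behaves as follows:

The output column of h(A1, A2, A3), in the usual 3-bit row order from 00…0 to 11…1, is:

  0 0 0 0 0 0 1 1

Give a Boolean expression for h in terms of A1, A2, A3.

h(A1, A2, A3) = ((A1 · A2) · A3') + ((A1 · A2) · A3)

Collect the rows where h=1 — (1,1,0), (1,1,1) — and write one minterm per row: A1·A2·¬A3, A1·A2·A3. Their union (logical OR) reproduces the table exactly.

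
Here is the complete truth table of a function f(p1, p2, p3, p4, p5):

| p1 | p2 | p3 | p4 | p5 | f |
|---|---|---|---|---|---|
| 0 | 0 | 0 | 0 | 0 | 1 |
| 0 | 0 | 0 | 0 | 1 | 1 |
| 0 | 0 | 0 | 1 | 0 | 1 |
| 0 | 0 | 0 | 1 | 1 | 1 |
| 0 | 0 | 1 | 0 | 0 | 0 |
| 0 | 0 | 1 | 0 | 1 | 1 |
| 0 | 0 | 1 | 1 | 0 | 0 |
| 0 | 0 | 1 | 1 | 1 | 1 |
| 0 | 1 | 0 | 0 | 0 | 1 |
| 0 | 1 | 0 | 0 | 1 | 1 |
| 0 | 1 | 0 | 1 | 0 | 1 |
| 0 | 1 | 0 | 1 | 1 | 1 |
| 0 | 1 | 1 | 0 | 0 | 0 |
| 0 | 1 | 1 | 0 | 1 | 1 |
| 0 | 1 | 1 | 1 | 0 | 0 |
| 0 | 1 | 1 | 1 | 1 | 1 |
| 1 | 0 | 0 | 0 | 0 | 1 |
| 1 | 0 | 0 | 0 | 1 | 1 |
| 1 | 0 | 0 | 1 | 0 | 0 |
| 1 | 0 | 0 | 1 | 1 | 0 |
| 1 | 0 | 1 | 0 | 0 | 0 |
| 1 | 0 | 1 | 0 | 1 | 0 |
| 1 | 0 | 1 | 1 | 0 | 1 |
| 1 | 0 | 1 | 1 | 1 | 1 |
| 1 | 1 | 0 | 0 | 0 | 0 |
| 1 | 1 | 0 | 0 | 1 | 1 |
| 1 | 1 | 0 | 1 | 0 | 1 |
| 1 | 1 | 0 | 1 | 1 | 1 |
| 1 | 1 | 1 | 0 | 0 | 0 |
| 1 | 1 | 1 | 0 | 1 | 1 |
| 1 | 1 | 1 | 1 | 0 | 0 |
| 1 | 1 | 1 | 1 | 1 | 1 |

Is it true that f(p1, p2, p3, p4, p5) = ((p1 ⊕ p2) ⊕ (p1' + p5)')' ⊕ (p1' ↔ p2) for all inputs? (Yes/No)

No

Evaluate ((p1 ⊕ p2) ⊕ (p1' + p5)')' ⊕ (p1' ↔ p2) on each row and compare to f:
  p1=0, p2=0, p3=0, p4=0, p5=0: formula gives 1, f = 1 ✓
  p1=0, p2=0, p3=0, p4=0, p5=1: formula gives 1, f = 1 ✓
  p1=0, p2=0, p3=0, p4=1, p5=0: formula gives 1, f = 1 ✓
  p1=0, p2=0, p3=0, p4=1, p5=1: formula gives 1, f = 1 ✓
  p1=0, p2=0, p3=1, p4=0, p5=0: formula gives 1, but f = 0 ✗
Row (0,0,1,0,0) is a counterexample, so the formula is not equivalent to f.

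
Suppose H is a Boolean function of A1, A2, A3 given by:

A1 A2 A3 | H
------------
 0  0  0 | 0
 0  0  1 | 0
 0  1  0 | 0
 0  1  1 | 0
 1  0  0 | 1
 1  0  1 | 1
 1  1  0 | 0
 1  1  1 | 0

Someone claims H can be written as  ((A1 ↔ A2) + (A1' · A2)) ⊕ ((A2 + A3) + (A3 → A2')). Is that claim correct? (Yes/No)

Yes

Evaluate ((A1 ↔ A2) + (A1' · A2)) ⊕ ((A2 + A3) + (A3 → A2')) on each row and compare to H:
  A1=0, A2=0, A3=0: formula gives 0, H = 0 ✓
  A1=0, A2=0, A3=1: formula gives 0, H = 0 ✓
  A1=0, A2=1, A3=0: formula gives 0, H = 0 ✓
  A1=0, A2=1, A3=1: formula gives 0, H = 0 ✓
  A1=1, A2=0, A3=0: formula gives 1, H = 1 ✓
  … (the remaining 3 rows also agree.)
No disagreement on any input; they are logically equivalent.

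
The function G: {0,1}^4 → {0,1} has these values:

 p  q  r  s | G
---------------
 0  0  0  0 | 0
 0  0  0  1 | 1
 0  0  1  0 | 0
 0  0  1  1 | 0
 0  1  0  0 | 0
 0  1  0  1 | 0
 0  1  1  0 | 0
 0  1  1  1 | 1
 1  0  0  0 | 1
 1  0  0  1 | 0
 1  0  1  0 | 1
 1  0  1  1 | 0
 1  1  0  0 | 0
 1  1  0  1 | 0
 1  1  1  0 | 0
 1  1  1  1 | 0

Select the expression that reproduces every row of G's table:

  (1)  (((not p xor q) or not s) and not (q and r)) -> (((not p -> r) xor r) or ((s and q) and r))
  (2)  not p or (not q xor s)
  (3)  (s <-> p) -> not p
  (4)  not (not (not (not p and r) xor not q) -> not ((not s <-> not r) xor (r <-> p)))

4

(1): at (0,0,0,1) it gives 0, but G = 1 — eliminated.
(2): at (0,0,0,0) it gives 1, but G = 0 — eliminated.
(3): at (0,0,0,0) it gives 1, but G = 0 — eliminated.
That leaves (4). Evaluating it on every row reproduces the table of G exactly.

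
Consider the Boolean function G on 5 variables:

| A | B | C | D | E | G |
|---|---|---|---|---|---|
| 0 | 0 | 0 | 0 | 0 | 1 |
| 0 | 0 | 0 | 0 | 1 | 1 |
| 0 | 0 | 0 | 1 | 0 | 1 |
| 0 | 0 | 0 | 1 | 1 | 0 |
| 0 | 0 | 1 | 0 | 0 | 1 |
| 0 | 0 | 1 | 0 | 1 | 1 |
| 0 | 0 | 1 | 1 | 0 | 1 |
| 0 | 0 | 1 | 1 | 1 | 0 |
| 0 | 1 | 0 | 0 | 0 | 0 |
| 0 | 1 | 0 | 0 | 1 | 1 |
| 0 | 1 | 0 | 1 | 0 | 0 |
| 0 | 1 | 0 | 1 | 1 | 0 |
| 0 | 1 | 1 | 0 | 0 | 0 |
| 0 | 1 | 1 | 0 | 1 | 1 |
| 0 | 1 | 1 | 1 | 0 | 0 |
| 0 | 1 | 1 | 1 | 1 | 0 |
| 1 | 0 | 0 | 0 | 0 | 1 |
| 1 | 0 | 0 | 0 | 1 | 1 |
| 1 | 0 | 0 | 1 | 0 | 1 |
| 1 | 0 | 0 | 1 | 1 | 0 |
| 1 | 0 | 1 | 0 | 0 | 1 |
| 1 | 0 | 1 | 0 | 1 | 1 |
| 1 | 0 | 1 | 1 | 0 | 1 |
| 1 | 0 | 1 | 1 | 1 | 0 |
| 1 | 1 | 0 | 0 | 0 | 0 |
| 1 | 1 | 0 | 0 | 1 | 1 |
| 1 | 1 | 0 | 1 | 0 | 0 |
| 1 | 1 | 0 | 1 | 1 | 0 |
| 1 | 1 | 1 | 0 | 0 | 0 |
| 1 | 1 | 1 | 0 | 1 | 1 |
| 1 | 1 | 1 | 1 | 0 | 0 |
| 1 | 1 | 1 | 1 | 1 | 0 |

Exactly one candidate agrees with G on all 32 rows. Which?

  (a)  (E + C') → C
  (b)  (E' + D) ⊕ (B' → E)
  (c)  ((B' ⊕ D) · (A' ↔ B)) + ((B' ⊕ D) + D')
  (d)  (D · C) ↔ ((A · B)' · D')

b

(a): at (0,0,0,0,0) it gives 0, but G = 1 — eliminated.
(c): at (0,0,0,1,0) it gives 0, but G = 1 — eliminated.
(d): at (0,0,0,0,0) it gives 0, but G = 1 — eliminated.
Only (b) survives; checking it on all 32 rows confirms it matches G.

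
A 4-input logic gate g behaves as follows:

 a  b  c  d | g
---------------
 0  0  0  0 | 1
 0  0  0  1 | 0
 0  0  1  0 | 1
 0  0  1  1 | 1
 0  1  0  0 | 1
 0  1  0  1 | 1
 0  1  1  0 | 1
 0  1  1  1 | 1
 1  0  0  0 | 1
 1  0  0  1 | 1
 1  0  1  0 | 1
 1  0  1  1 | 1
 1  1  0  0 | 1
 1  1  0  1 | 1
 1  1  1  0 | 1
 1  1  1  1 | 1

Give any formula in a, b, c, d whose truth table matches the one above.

Only row (0,0,0,1) gives 0. So g is 1 everywhere except there — the complement of the minterm ¬a·¬b·¬c·d.

g(a, b, c, d) = (((a' · b') · c') · d)'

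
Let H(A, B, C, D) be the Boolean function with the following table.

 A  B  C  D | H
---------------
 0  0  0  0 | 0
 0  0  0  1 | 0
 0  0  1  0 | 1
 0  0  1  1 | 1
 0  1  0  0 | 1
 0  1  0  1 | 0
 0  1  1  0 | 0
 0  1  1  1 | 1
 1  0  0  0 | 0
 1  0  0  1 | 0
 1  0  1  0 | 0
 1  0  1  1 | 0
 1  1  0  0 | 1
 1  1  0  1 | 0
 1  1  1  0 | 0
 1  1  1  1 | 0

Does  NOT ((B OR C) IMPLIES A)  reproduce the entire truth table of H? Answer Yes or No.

Check the formula against H row by row:
  A=0, B=0, C=0, D=0: formula gives 0, H = 0 ✓
  A=0, B=0, C=0, D=1: formula gives 0, H = 0 ✓
  A=0, B=0, C=1, D=0: formula gives 1, H = 1 ✓
  A=0, B=0, C=1, D=1: formula gives 1, H = 1 ✓
  …
  A=0, B=1, C=0, D=1: formula gives 1, but H = 0 ✗
A single disagreement suffices: at (0,1,0,1) they differ, so the formula does not compute H.

No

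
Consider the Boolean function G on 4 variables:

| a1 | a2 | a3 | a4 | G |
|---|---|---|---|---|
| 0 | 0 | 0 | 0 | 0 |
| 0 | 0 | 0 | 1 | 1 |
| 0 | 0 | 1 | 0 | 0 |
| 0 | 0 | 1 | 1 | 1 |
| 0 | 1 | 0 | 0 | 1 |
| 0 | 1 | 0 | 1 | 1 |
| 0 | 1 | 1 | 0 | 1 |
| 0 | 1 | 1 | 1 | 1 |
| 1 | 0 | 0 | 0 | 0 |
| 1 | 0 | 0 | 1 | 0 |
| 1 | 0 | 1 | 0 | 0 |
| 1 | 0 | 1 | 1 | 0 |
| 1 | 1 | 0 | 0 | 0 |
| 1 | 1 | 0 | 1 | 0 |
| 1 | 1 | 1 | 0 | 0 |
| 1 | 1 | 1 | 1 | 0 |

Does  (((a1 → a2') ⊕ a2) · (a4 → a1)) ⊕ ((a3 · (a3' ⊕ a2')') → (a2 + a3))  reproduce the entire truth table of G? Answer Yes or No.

Check the formula against G row by row:
  a1=0, a2=0, a3=0, a4=0: formula gives 0, G = 0 ✓
  a1=0, a2=0, a3=0, a4=1: formula gives 1, G = 1 ✓
  a1=0, a2=0, a3=1, a4=0: formula gives 0, G = 0 ✓
  a1=0, a2=0, a3=1, a4=1: formula gives 1, G = 1 ✓
  …and likewise for the remaining 12 rows.
All 16 rows match — the expression computes G exactly.

Yes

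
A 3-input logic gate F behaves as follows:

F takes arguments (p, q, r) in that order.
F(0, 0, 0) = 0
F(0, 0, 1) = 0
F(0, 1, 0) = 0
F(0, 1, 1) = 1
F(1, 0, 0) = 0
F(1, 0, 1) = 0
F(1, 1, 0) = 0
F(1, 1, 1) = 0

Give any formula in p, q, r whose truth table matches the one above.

F is 1 on exactly one input, (0,1,1), whose minterm is ¬p·q·r. So F is just that conjunction.

F(p, q, r) = (¬p ∧ q) ∧ r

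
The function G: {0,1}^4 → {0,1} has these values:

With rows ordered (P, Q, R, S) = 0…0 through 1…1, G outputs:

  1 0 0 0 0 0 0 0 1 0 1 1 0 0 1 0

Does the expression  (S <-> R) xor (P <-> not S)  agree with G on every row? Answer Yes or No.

No

Check the formula against G row by row:
  P=0, Q=0, R=0, S=0: formula gives 1, G = 1 ✓
  P=0, Q=0, R=0, S=1: formula gives 1, but G = 0 ✗
Row (0,0,0,1) is a counterexample, so the formula is not equivalent to G.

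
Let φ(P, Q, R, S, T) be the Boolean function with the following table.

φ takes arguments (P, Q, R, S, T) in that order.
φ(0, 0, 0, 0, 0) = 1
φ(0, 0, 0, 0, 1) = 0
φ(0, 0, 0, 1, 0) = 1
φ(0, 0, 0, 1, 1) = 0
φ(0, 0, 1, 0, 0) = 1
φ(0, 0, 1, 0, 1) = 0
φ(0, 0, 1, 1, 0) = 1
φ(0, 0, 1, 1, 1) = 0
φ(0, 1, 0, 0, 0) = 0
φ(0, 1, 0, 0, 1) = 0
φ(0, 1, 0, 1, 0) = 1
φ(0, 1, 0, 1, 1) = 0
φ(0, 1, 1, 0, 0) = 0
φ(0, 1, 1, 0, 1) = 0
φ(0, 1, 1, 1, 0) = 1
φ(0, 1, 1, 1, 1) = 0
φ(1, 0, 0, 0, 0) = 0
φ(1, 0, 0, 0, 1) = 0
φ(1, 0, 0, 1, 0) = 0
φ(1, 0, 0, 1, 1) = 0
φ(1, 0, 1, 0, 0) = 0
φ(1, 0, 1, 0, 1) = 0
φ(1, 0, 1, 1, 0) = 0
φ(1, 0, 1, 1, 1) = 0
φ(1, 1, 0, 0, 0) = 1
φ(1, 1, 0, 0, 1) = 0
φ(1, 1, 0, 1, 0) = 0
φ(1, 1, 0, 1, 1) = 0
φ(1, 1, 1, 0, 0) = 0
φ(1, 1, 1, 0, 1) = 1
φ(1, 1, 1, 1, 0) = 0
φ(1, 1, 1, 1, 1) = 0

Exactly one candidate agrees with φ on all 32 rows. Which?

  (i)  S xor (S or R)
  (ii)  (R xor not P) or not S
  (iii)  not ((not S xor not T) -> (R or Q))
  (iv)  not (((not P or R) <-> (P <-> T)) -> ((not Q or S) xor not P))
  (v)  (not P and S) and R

(i) fails at (0,0,0,0,0): the formula yields 0, φ is 1.
(ii) fails at (0,0,0,0,1): the formula yields 1, φ is 0.
(iii) fails at (0,0,0,0,0): the formula yields 0, φ is 1.
(v) fails at (0,0,0,0,0): the formula yields 0, φ is 1.
That leaves (iv). Evaluating it on every row reproduces the table of φ exactly.

iv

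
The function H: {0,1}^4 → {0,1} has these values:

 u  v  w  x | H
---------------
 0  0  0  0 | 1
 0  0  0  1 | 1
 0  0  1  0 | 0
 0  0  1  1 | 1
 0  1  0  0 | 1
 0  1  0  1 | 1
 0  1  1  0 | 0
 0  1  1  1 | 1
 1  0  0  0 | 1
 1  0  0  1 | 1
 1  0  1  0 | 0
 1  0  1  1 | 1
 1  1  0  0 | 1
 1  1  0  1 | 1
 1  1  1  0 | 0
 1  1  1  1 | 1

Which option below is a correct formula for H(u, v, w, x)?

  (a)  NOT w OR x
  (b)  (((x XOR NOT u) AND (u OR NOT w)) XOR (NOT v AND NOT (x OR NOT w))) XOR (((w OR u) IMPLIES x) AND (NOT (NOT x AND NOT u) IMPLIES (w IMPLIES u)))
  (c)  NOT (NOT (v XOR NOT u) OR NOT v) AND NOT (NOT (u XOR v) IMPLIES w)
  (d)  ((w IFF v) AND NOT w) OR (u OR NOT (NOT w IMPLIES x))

(b) disagrees with H on (0,0,0,0) (formula → 0, table → 1); rule it out.
(c) disagrees with H on (0,0,0,0) (formula → 0, table → 1); rule it out.
(d) disagrees with H on (0,0,1,1) (formula → 0, table → 1); rule it out.
Only (a) survives; checking it on all 16 rows confirms it matches H.

a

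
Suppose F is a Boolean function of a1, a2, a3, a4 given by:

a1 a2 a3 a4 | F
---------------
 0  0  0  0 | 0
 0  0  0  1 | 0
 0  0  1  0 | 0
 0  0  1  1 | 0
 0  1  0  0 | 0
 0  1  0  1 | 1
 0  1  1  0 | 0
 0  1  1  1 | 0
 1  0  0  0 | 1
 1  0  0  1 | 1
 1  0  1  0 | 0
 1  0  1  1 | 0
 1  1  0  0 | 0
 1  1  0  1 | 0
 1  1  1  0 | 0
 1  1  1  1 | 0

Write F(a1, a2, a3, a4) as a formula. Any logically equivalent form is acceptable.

F(a1, a2, a3, a4) = ((((a1' · a2) · a3') · a4) + (((a1 · a2') · a3') · a4')) + (((a1 · a2') · a3') · a4)

The 1-rows are (0,1,0,1), (1,0,0,0), (1,0,0,1). Each contributes one minterm — ¬a1·a2·¬a3·a4; a1·¬a2·¬a3·¬a4; a1·¬a2·¬a3·a4 — and their disjunction is a sum-of-products form of F.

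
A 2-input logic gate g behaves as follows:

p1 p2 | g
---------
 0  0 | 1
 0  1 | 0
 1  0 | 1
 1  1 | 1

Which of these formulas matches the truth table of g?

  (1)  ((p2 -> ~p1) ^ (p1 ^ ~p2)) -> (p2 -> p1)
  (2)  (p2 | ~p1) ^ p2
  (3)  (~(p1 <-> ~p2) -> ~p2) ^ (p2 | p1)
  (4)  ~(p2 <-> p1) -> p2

(2): at (1,0) it gives 0, but g = 1 — eliminated.
(3): at (1,0) it gives 0, but g = 1 — eliminated.
(4): at (0,1) it gives 1, but g = 0 — eliminated.
That leaves (1). Evaluating it on every row reproduces the table of g exactly.

1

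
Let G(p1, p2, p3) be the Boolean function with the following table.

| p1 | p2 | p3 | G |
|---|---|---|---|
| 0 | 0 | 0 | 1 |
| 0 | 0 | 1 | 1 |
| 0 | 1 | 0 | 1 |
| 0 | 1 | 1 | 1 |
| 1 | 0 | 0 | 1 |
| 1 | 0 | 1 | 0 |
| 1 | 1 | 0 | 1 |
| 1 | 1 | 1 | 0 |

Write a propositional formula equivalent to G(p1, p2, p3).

G(p1, p2, p3) = ¬(((p1 ∧ ¬p2) ∧ p3) ∨ ((p1 ∧ p2) ∧ p3))

There are just 2 zero rows: (1,0,1), (1,1,1). Their minterms are p1·¬p2·p3, p1·p2·p3; the OR of those covers precisely the 0-outputs, and negating it yields G.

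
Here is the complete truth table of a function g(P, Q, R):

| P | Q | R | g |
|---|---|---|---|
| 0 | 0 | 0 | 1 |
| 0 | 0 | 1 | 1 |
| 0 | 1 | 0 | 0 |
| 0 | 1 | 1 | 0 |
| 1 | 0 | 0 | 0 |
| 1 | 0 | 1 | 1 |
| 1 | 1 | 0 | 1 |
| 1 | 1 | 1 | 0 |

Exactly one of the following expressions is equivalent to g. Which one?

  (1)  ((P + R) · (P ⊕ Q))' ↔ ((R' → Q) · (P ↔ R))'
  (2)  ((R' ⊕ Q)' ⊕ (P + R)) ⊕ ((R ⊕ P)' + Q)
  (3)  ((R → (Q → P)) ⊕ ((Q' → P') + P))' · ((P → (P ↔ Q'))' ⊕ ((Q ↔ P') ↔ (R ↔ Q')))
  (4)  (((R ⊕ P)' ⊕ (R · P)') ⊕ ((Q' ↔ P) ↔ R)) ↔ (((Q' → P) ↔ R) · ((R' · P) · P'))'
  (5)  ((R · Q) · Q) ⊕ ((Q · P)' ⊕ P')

(2): at (0,0,1) it gives 0, but g = 1 — eliminated.
(3): at (0,0,1) it gives 0, but g = 1 — eliminated.
(4): at (1,0,0) it gives 1, but g = 0 — eliminated.
(5): at (0,0,0) it gives 0, but g = 1 — eliminated.
(1) is the remaining candidate, and it agrees with g on all 8 inputs.

1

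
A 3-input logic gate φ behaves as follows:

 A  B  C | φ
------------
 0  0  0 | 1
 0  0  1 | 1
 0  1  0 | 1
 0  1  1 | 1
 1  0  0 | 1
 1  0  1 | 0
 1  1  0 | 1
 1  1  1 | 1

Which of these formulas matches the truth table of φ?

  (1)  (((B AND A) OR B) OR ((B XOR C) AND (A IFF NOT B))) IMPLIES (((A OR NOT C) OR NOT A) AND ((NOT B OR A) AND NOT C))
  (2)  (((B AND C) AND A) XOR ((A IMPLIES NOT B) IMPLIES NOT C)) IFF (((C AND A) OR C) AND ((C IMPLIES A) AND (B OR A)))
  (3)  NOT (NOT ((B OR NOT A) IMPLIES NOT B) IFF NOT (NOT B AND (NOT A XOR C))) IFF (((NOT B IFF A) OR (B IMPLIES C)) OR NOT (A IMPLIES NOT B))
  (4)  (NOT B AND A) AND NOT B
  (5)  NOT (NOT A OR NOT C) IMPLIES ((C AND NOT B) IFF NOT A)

(1) fails at (0,1,0): the formula yields 0, φ is 1.
(2) fails at (0,0,0): the formula yields 0, φ is 1.
(3) fails at (0,0,0): the formula yields 0, φ is 1.
(4) fails at (0,0,0): the formula yields 0, φ is 1.
That leaves (5). Evaluating it on every row reproduces the table of φ exactly.

5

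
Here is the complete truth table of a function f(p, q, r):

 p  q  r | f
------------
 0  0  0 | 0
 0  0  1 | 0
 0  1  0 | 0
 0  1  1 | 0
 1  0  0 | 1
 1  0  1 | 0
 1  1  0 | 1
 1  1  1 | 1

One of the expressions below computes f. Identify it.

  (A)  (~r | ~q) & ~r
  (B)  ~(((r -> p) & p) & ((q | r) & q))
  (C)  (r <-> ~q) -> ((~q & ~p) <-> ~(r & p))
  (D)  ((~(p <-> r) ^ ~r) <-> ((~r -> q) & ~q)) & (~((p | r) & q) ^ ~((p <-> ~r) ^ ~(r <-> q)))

D

(A): at (0,0,0) it gives 1, but f = 0 — eliminated.
(B): at (0,0,0) it gives 1, but f = 0 — eliminated.
(C): at (0,0,0) it gives 1, but f = 0 — eliminated.
That leaves (D). Evaluating it on every row reproduces the table of f exactly.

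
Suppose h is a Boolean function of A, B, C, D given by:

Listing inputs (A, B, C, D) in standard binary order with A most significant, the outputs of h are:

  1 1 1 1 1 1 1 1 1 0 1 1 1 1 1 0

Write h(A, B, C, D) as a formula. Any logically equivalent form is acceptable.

h is 0 on only 2 rows — (1,0,0,1), (1,1,1,1). Writing each as a minterm (A·¬B·¬C·D, A·B·C·D) and OR-ing them characterizes exactly where h=0, so h is the negation of that disjunction.

h(A, B, C, D) = not ((((A and not B) and not C) and D) or (((A and B) and C) and D))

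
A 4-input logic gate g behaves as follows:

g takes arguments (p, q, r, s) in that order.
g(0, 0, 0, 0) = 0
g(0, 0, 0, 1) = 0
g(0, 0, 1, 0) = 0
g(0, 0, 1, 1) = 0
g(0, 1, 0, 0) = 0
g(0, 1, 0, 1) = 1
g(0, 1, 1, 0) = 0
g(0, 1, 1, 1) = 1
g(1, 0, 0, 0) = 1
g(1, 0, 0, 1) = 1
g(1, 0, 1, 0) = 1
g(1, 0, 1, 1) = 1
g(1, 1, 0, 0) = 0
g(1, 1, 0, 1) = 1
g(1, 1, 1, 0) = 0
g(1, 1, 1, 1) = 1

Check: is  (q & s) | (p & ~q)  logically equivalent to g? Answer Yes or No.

Yes

Check the formula against g row by row:
  p=0, q=0, r=0, s=0: formula gives 0, g = 0 ✓
  p=0, q=0, r=0, s=1: formula gives 0, g = 0 ✓
  p=0, q=0, r=1, s=0: formula gives 0, g = 0 ✓
  p=0, q=0, r=1, s=1: formula gives 0, g = 0 ✓
  … (the remaining 12 rows also agree.)
All 16 rows match — the expression computes g exactly.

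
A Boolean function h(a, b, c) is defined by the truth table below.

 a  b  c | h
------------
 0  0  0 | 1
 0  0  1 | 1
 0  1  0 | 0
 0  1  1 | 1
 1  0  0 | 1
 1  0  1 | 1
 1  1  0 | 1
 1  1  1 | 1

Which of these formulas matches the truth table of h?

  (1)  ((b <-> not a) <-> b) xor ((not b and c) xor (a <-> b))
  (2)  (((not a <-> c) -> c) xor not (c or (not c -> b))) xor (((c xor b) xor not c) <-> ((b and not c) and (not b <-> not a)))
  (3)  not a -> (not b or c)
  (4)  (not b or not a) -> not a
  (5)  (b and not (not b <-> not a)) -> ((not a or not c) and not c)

3

(1): at (0,0,0) it gives 0, but h = 1 — eliminated.
(2): at (0,0,0) it gives 0, but h = 1 — eliminated.
(4): at (0,1,0) it gives 1, but h = 0 — eliminated.
(5): at (0,1,0) it gives 1, but h = 0 — eliminated.
Only (3) survives; checking it on all 8 rows confirms it matches h.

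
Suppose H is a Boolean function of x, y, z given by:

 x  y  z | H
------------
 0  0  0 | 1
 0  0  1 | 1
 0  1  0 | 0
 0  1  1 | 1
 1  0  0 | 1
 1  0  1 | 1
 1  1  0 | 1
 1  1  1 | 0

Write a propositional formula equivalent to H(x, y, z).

There are just 2 zero rows: (0,1,0), (1,1,1). Their minterms are ¬x·y·¬z, x·y·z; the OR of those covers precisely the 0-outputs, and negating it yields H.

H(x, y, z) = ~(((~x & y) & ~z) | ((x & y) & z))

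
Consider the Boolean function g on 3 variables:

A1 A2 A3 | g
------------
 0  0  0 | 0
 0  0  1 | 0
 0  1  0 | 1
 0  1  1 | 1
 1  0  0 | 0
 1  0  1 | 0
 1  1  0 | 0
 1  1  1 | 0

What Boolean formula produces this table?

g(A1, A2, A3) = ((not A1 and A2) and not A3) or ((not A1 and A2) and A3)

Collect the rows where g=1 — (0,1,0), (0,1,1) — and write one minterm per row: ¬A1·A2·¬A3, ¬A1·A2·A3. Their union (logical OR) reproduces the table exactly.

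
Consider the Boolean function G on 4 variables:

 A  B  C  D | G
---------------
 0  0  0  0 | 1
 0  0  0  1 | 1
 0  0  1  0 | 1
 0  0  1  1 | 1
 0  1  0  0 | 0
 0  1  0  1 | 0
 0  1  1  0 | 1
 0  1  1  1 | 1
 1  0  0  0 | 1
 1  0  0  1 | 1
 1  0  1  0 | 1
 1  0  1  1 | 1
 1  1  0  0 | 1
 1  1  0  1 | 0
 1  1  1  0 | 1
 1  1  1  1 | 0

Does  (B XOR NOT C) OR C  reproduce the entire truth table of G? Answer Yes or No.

No

Test each input against both G and the formula:
  A=0, B=0, C=0, D=0: formula gives 1, G = 1 ✓
  A=0, B=0, C=0, D=1: formula gives 1, G = 1 ✓
  A=0, B=0, C=1, D=0: formula gives 1, G = 1 ✓
  A=0, B=0, C=1, D=1: formula gives 1, G = 1 ✓
  …
  A=1, B=1, C=0, D=0: formula gives 0, but G = 1 ✗
A single disagreement suffices: at (1,1,0,0) they differ, so the formula does not compute G.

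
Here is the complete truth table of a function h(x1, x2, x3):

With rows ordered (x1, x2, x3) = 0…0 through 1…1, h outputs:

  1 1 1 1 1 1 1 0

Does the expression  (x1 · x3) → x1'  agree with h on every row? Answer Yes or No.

Test each input against both h and the formula:
  x1=0, x2=0, x3=0: formula gives 1, h = 1 ✓
  x1=0, x2=0, x3=1: formula gives 1, h = 1 ✓
  x1=0, x2=1, x3=0: formula gives 1, h = 1 ✓
  x1=0, x2=1, x3=1: formula gives 1, h = 1 ✓
  x1=1, x2=0, x3=0: formula gives 1, h = 1 ✓
  x1=1, x2=0, x3=1: formula gives 0, but h = 1 ✗
Since they disagree at (1,0,1), the expression is not a correct formula for h.

No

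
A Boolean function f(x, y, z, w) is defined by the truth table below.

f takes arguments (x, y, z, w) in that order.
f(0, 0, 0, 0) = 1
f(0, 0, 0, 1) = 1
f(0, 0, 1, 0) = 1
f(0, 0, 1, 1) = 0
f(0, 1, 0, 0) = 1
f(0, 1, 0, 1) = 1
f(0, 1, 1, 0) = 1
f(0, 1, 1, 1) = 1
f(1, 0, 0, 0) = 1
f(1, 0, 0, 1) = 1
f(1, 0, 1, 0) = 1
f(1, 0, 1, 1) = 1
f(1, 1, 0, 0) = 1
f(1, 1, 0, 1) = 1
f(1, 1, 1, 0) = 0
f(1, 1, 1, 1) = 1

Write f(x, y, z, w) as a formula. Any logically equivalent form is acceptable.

f is 0 on only 2 rows — (0,0,1,1), (1,1,1,0). Writing each as a minterm (¬x·¬y·z·w, x·y·z·¬w) and OR-ing them characterizes exactly where f=0, so f is the negation of that disjunction.

f(x, y, z, w) = ((((x' · y') · z) · w) + (((x · y) · z) · w'))'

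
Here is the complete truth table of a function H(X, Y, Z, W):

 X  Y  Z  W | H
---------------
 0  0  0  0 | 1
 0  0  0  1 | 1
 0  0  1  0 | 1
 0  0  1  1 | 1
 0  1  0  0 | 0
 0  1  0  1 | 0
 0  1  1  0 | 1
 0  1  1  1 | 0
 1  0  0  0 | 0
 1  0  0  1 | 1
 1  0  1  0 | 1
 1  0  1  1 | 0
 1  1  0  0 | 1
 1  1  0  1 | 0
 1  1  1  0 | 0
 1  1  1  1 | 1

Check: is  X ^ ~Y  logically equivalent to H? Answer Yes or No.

No

Evaluate X ^ ~Y on each row and compare to H:
  X=0, Y=0, Z=0, W=0: formula gives 1, H = 1 ✓
  X=0, Y=0, Z=0, W=1: formula gives 1, H = 1 ✓
  X=0, Y=0, Z=1, W=0: formula gives 1, H = 1 ✓
  X=0, Y=0, Z=1, W=1: formula gives 1, H = 1 ✓
  …
  X=0, Y=1, Z=1, W=0: formula gives 0, but H = 1 ✗
Row (0,1,1,0) is a counterexample, so the formula is not equivalent to H.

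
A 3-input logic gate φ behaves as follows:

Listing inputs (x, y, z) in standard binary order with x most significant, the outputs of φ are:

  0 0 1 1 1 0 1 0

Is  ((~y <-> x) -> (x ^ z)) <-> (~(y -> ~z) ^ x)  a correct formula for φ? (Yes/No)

Evaluate ((~y <-> x) -> (x ^ z)) <-> (~(y -> ~z) ^ x) on each row and compare to φ:
  x=0, y=0, z=0: formula gives 0, φ = 0 ✓
  x=0, y=0, z=1: formula gives 0, φ = 0 ✓
  x=0, y=1, z=0: formula gives 1, φ = 1 ✓
  x=0, y=1, z=1: formula gives 1, φ = 1 ✓
  x=1, y=0, z=0: formula gives 1, φ = 1 ✓
  …and likewise for the remaining 3 rows.
No disagreement on any input; they are logically equivalent.

Yes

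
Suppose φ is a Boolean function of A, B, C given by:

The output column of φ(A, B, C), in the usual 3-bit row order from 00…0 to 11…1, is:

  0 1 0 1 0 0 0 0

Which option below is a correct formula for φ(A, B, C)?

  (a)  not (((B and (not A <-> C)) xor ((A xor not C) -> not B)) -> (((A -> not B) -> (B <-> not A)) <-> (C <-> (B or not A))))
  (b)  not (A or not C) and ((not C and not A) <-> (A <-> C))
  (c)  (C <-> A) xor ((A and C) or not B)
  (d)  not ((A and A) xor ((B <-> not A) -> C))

(a) fails at (0,1,1): the formula yields 0, φ is 1.
(c) fails at (0,1,0): the formula yields 1, φ is 0.
(d) fails at (0,0,1): the formula yields 0, φ is 1.
(b) is the remaining candidate, and it agrees with φ on all 8 inputs.

b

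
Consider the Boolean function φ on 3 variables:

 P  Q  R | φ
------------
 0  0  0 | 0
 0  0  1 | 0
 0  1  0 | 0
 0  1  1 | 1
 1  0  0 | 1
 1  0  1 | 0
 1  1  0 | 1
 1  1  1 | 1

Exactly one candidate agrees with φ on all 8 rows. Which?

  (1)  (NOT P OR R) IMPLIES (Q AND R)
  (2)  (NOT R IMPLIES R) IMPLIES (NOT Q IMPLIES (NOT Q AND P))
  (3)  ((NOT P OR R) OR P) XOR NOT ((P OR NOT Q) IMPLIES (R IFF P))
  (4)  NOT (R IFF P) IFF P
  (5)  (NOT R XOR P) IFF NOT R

(2) disagrees with φ on (0,0,0) (formula → 1, table → 0); rule it out.
(3) disagrees with φ on (0,0,0) (formula → 1, table → 0); rule it out.
(4) disagrees with φ on (0,0,0) (formula → 1, table → 0); rule it out.
(5) disagrees with φ on (0,0,0) (formula → 1, table → 0); rule it out.
(1) is the remaining candidate, and it agrees with φ on all 8 inputs.

1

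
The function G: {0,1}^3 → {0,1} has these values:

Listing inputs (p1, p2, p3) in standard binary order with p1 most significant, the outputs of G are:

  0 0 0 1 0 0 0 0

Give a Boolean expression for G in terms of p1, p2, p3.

G(p1, p2, p3) = (p1' · p2) · p3

Only row (0,1,1) gives 1. That row's minterm ¬p1·p2·p3 is G directly.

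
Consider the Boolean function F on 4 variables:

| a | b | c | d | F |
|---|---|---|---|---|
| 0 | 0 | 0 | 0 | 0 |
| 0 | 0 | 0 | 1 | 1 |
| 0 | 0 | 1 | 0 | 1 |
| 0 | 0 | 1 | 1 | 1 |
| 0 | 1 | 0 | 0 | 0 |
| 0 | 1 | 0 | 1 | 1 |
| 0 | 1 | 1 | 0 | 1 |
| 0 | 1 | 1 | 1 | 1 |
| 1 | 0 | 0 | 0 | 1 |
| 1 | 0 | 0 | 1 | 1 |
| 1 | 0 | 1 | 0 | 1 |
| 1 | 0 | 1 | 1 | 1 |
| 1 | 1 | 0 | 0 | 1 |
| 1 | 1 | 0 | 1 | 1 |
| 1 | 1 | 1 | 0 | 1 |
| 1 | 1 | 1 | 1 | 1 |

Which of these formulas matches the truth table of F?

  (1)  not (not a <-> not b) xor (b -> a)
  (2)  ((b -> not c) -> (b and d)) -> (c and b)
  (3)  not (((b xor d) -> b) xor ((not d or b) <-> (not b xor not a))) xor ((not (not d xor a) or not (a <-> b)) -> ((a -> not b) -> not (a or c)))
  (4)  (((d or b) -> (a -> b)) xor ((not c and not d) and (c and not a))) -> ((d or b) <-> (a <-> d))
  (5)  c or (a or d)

5

(1) fails at (0,0,0,0): the formula yields 1, F is 0.
(2) fails at (0,0,0,0): the formula yields 1, F is 0.
(3) fails at (0,0,0,0): the formula yields 1, F is 0.
(4) fails at (0,0,0,1): the formula yields 0, F is 1.
Only (5) survives; checking it on all 16 rows confirms it matches F.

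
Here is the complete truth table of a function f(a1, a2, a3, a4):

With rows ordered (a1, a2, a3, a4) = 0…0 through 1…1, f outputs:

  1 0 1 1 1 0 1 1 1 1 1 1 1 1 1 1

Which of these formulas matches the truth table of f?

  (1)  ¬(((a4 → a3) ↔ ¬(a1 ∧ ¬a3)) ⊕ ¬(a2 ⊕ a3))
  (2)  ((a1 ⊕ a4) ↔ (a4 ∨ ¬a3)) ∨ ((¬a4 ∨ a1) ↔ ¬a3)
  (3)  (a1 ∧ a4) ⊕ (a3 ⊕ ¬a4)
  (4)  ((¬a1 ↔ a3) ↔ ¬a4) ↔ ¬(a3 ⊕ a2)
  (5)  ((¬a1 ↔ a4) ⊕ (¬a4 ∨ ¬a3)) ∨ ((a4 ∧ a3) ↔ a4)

5

(1): at (0,0,1,0) it gives 0, but f = 1 — eliminated.
(2): at (0,0,0,1) it gives 1, but f = 0 — eliminated.
(3): at (0,0,1,0) it gives 0, but f = 1 — eliminated.
(4): at (0,0,0,0) it gives 0, but f = 1 — eliminated.
(5) is the remaining candidate, and it agrees with f on all 16 inputs.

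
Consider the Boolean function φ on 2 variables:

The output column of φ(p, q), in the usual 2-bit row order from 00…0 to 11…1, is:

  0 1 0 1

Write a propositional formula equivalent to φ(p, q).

φ(p, q) = q

The output simply equals q.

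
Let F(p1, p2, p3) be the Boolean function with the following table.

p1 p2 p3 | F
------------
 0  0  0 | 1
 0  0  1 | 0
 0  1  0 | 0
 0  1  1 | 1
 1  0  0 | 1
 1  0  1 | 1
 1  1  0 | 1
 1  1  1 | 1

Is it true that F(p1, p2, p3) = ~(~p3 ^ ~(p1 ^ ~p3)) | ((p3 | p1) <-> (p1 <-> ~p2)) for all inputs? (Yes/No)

Yes

Evaluate ~(~p3 ^ ~(p1 ^ ~p3)) | ((p3 | p1) <-> (p1 <-> ~p2)) on each row and compare to F:
  p1=0, p2=0, p3=0: formula gives 1, F = 1 ✓
  p1=0, p2=0, p3=1: formula gives 0, F = 0 ✓
  p1=0, p2=1, p3=0: formula gives 0, F = 0 ✓
  p1=0, p2=1, p3=1: formula gives 1, F = 1 ✓
  p1=1, p2=0, p3=0: formula gives 1, F = 1 ✓
  …and likewise for the remaining 3 rows.
No disagreement on any input; they are logically equivalent.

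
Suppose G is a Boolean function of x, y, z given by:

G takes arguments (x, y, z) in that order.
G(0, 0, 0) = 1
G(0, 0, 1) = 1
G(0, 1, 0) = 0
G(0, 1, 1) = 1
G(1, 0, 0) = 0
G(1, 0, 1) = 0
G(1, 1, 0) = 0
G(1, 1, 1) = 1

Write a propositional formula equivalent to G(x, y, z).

G=1 on 4 inputs: (0,0,0), (0,0,1), (0,1,1), (1,1,1). Reading each as a conjunction of literals (¬x·¬y·¬z, ¬x·¬y·z, ¬x·y·z, x·y·z) and taking the OR gives the canonical DNF.

G(x, y, z) = ((((not x and not y) and not z) or ((not x and not y) and z)) or ((not x and y) and z)) or ((x and y) and z)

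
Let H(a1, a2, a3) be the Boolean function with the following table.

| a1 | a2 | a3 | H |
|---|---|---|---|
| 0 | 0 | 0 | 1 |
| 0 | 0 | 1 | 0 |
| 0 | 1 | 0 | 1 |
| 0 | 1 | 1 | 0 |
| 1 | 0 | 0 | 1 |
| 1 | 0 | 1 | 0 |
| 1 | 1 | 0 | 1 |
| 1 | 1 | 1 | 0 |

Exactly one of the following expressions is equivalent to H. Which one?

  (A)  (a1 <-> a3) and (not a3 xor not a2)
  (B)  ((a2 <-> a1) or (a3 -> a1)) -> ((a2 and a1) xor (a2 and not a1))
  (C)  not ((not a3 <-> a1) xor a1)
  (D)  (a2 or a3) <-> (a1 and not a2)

(A) disagrees with H on (0,0,0) (formula → 0, table → 1); rule it out.
(B) disagrees with H on (0,0,0) (formula → 0, table → 1); rule it out.
(D) disagrees with H on (0,1,0) (formula → 0, table → 1); rule it out.
(C) is the remaining candidate, and it agrees with H on all 8 inputs.

C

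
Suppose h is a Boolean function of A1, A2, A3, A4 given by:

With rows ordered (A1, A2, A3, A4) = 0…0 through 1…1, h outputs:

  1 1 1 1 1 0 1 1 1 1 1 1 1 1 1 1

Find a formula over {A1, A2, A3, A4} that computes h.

h(A1, A2, A3, A4) = not (((not A1 and A2) and not A3) and A4)

Only row (0,1,0,1) gives 0. So h is 1 everywhere except there — the complement of the minterm ¬A1·A2·¬A3·A4.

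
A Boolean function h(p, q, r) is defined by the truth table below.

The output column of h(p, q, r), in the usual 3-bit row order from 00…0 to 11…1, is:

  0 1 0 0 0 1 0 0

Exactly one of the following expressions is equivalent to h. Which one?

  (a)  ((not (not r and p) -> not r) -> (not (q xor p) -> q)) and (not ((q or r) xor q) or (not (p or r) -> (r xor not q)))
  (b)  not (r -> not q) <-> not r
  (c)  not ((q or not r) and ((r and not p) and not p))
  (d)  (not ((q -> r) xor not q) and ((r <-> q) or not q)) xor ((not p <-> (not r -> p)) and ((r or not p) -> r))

(a): at (0,1,0) it gives 1, but h = 0 — eliminated.
(c): at (0,0,0) it gives 1, but h = 0 — eliminated.
(d): at (0,0,0) it gives 1, but h = 0 — eliminated.
Only (b) survives; checking it on all 8 rows confirms it matches h.

b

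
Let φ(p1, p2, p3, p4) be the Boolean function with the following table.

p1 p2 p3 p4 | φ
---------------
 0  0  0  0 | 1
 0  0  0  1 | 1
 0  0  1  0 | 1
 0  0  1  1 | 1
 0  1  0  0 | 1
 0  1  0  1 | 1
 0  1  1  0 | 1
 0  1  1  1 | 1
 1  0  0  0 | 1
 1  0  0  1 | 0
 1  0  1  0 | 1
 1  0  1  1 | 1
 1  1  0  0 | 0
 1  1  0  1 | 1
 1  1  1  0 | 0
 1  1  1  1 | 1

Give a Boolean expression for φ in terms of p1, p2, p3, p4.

φ(p1, p2, p3, p4) = (((((p1 · p2') · p3') · p4) + (((p1 · p2) · p3') · p4')) + (((p1 · p2) · p3) · p4'))'

φ is 0 on only 3 rows — (1,0,0,1), (1,1,0,0), (1,1,1,0). Writing each as a minterm (p1·¬p2·¬p3·p4, p1·p2·¬p3·¬p4, p1·p2·p3·¬p4) and OR-ing them characterizes exactly where φ=0, so φ is the negation of that disjunction.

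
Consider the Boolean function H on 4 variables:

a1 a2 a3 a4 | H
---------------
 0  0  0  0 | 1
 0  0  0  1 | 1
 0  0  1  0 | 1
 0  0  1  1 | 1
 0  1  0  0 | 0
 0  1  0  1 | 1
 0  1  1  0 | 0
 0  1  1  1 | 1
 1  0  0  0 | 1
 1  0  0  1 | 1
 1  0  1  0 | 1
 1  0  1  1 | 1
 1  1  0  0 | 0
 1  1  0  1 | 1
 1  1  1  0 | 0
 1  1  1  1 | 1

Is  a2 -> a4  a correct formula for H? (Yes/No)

Yes

Evaluate a2 -> a4 on each row and compare to H:
  a1=0, a2=0, a3=0, a4=0: formula gives 1, H = 1 ✓
  a1=0, a2=0, a3=0, a4=1: formula gives 1, H = 1 ✓
  a1=0, a2=0, a3=1, a4=0: formula gives 1, H = 1 ✓
  a1=0, a2=0, a3=1, a4=1: formula gives 1, H = 1 ✓
  …and likewise for the remaining 12 rows.
Every row agrees, so the formula is equivalent.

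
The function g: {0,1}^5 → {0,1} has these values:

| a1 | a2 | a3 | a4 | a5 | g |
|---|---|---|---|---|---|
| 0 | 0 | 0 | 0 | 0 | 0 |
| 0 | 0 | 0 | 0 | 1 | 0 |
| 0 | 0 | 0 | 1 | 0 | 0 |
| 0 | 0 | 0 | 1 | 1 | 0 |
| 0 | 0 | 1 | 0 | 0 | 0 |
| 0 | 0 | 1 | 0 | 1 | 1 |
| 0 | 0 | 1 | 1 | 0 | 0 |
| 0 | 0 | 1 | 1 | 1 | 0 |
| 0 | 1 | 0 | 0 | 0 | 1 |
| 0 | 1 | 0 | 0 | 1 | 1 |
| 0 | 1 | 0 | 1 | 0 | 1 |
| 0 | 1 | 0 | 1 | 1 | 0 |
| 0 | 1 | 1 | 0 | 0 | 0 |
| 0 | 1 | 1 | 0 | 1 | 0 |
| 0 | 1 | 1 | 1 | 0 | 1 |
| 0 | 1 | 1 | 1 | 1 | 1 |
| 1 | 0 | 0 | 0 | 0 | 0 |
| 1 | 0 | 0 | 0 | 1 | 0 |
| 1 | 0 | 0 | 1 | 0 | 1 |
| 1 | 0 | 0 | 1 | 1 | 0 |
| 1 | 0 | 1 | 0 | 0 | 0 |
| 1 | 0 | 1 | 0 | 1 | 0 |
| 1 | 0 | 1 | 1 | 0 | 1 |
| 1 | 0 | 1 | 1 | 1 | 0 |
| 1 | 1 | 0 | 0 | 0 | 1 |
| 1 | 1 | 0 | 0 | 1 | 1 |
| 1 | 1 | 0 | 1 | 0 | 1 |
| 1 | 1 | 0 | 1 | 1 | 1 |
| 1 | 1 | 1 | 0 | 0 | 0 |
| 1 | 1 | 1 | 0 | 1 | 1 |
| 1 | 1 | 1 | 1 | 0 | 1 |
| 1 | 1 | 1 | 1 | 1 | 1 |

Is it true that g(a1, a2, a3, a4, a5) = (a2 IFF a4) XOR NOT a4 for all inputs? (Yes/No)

No

Test each input against both g and the formula:
  a1=0, a2=0, a3=0, a4=0, a5=0: formula gives 0, g = 0 ✓
  a1=0, a2=0, a3=0, a4=0, a5=1: formula gives 0, g = 0 ✓
  a1=0, a2=0, a3=0, a4=1, a5=0: formula gives 0, g = 0 ✓
  a1=0, a2=0, a3=0, a4=1, a5=1: formula gives 0, g = 0 ✓
  …
  a1=0, a2=0, a3=1, a4=0, a5=1: formula gives 0, but g = 1 ✗
A single disagreement suffices: at (0,0,1,0,1) they differ, so the formula does not compute g.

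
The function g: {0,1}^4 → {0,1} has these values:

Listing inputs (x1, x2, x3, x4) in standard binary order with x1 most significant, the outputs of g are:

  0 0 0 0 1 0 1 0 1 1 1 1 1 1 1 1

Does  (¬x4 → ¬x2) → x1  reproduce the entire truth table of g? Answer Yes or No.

Check the formula against g row by row:
  x1=0, x2=0, x3=0, x4=0: formula gives 0, g = 0 ✓
  x1=0, x2=0, x3=0, x4=1: formula gives 0, g = 0 ✓
  x1=0, x2=0, x3=1, x4=0: formula gives 0, g = 0 ✓
  x1=0, x2=0, x3=1, x4=1: formula gives 0, g = 0 ✓
  … (the remaining 12 rows also agree.)
Every row agrees, so the formula is equivalent.

Yes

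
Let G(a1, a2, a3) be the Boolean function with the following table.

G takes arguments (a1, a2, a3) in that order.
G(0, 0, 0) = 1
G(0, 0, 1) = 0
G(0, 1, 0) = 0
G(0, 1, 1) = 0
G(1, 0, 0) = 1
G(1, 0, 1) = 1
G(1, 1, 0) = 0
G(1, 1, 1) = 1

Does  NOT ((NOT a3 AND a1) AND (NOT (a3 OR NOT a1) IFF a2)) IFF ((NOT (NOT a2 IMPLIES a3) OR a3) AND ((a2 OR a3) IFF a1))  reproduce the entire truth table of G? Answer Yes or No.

No

Evaluate NOT ((NOT a3 AND a1) AND (NOT (a3 OR NOT a1) IFF a2)) IFF ((NOT (NOT a2 IMPLIES a3) OR a3) AND ((a2 OR a3) IFF a1)) on each row and compare to G:
  a1=0, a2=0, a3=0: formula gives 1, G = 1 ✓
  a1=0, a2=0, a3=1: formula gives 0, G = 0 ✓
  a1=0, a2=1, a3=0: formula gives 0, G = 0 ✓
  a1=0, a2=1, a3=1: formula gives 0, G = 0 ✓
  a1=1, a2=0, a3=0: formula gives 0, but G = 1 ✗
Row (1,0,0) is a counterexample, so the formula is not equivalent to G.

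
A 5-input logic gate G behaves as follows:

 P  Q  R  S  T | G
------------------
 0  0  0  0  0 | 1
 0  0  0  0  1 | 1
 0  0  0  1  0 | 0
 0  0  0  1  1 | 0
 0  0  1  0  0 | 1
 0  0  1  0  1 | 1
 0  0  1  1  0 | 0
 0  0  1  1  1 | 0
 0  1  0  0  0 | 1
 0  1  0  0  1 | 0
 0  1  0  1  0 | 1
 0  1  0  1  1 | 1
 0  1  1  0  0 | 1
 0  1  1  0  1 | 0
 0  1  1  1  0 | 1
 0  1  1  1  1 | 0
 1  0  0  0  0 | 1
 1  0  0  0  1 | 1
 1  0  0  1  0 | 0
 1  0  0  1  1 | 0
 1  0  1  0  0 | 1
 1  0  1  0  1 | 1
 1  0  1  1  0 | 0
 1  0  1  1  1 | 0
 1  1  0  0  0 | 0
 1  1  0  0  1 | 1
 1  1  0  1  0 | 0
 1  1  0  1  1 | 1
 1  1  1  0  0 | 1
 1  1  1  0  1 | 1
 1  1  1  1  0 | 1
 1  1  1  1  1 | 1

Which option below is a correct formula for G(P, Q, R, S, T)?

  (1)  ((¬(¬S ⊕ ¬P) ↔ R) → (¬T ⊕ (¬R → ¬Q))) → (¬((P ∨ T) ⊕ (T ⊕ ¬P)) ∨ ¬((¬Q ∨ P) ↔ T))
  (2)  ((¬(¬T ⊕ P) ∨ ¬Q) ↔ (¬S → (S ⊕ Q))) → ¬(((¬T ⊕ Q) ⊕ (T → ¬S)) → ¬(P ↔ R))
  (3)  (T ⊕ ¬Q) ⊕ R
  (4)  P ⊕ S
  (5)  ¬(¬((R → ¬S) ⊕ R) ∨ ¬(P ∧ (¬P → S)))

2

(1): at (0,0,0,0,1) it gives 0, but G = 1 — eliminated.
(3): at (0,0,0,0,1) it gives 0, but G = 1 — eliminated.
(4): at (0,0,0,0,0) it gives 0, but G = 1 — eliminated.
(5): at (0,0,0,0,0) it gives 0, but G = 1 — eliminated.
That leaves (2). Evaluating it on every row reproduces the table of G exactly.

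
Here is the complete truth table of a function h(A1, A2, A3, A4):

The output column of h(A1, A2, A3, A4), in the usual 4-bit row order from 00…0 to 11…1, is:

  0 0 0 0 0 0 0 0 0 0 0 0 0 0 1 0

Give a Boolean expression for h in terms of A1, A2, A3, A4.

Only row (1,1,1,0) gives 1. That row's minterm A1·A2·A3·¬A4 is h directly.

h(A1, A2, A3, A4) = ((A1 AND A2) AND A3) AND NOT A4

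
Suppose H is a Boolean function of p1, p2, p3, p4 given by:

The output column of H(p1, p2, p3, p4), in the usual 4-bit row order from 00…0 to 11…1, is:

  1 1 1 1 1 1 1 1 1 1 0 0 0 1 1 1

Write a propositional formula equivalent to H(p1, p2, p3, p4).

H(p1, p2, p3, p4) = (((((p1 · p2') · p3) · p4') + (((p1 · p2') · p3) · p4)) + (((p1 · p2) · p3') · p4'))'

There are just 3 zero rows: (1,0,1,0), (1,0,1,1), (1,1,0,0). Their minterms are p1·¬p2·p3·¬p4, p1·¬p2·p3·p4, p1·p2·¬p3·¬p4; the OR of those covers precisely the 0-outputs, and negating it yields H.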